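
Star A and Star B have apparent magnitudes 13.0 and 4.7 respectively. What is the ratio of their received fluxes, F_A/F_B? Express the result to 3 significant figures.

Magnitude difference = 8.3
Flux ratio = 10^(−0.4 Δm) = 10^(−0.4 × 8.3) = 10^-3.320 = 4.786×10^-4

F_A/F_B ≈ 4.79×10^-4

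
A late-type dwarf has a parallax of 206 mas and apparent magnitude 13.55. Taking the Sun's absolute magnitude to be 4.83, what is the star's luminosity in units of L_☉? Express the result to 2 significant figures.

L/L_☉ ≈ 7.7×10^-5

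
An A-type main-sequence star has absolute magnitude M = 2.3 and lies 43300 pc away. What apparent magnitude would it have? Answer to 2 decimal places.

m ≈ 20.48

m = M + 5 log₁₀ d − 5 = 2.3 + 5·4.6365 − 5 = 20.482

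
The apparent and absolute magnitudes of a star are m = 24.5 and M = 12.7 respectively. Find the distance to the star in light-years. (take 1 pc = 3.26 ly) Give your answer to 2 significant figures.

Distance modulus: m − M = 24.5 − (12.7) = 11.800
m − M = 5 log₁₀ d − 5
log₁₀ d = (m − M)/5 + 1 = 3.3600
d = 10^3.3600 = 2291 pc
= 7468 ly

d ≈ 7500 ly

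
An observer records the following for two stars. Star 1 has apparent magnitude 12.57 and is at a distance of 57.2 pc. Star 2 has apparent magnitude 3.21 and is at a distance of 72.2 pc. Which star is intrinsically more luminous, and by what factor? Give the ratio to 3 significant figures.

Star 2 is more luminous, by a factor of 8840.

Star 1: M = m − 5 log₁₀ d + 5 = 12.57 − 5·1.7574 + 5 = 8.783
Star 2: M = m − 5 log₁₀ d + 5 = 3.21 − 5·1.8585 + 5 = -1.083
ΔM = M_1 − M_2 = 8.783 − (-1.083) = 9.866; smaller M is more luminous → Star 2.
L ratio = 10^(0.4 |ΔM|) = 10^3.946 = 8837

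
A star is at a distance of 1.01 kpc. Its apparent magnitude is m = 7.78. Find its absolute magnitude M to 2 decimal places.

M ≈ -2.24

d = 1.01 kpc = 1010 pc
5 log₁₀(d/10 pc) = 5 log₁₀(1010) − 5 = 10.022
M = m − 5 log₁₀(d/10) = 7.78 − 10.022 = -2.242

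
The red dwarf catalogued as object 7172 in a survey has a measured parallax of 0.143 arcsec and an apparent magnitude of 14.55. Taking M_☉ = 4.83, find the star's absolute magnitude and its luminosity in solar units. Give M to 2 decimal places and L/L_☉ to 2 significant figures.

d = 1/p = 1/0.143″ = 6.993 pc
M = m − 5 log₁₀ d + 5 = 14.55 − 5·0.8447 + 5 = 15.327
M − M_☉ = 15.327 − 4.83 = 10.497
L/L_☉ = 10^(−0.4 × 10.497) = 6.329×10^-5

M ≈ 15.33; L/L_☉ ≈ 6.3×10^-5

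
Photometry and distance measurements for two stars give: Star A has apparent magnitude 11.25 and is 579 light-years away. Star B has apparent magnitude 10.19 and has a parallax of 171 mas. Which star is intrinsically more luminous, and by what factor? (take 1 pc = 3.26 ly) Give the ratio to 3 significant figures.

Star A is more luminous, by a factor of 347.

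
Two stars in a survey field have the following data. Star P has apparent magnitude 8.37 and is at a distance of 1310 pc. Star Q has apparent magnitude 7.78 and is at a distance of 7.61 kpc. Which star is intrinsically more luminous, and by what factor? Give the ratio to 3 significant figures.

Star P: M = m − 5 log₁₀ d + 5 = 8.37 − 5·3.1173 + 5 = -2.216
Star Q: d = 7.61 kpc = 7610 pc
Star Q: M = m − 5 log₁₀ d + 5 = 7.78 − 5·3.8814 + 5 = -6.627
ΔM = M_P − M_Q = -2.216 − (-6.627) = 4.411; smaller M is more luminous → Star Q.
L ratio = 10^(0.4 |ΔM|) = 10^1.764 = 58.11

Star Q is more luminous, by a factor of 58.1.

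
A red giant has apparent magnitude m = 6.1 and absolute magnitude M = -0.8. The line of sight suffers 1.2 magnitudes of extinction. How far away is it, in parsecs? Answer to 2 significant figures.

d ≈ 140 pc

m − M = 5 log₁₀(d/10 pc) + A  ⇒  6.1 − (-0.8) − 1.2 = 5 log₁₀(d/10)
5.700 = 5 log₁₀(d/10)
log₁₀ d = (m − M − A)/5 + 1 = 2.1400
d = 10^2.1400 = 138.0 pc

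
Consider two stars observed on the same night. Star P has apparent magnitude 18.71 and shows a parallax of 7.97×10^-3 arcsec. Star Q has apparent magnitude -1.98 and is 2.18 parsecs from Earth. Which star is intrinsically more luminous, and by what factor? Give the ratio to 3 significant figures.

Star P: d = 1/p = 1/7.97×10^-3″ = 125.5 pc
Star P: M = m − 5 log₁₀ d + 5 = 18.71 − 5·2.0985 + 5 = 13.217
Star Q: M = m − 5 log₁₀ d + 5 = -1.98 − 5·0.3385 + 5 = 1.328
ΔM = M_P − M_Q = 13.217 − (1.328) = 11.890; smaller M is more luminous → Star Q.
L ratio = 10^(0.4 |ΔM|) = 10^4.756 = 56990

Star Q is more luminous, by a factor of 57000.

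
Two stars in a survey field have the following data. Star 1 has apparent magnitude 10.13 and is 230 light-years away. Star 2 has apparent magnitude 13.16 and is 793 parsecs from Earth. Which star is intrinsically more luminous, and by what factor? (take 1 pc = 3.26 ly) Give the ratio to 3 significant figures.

Star 2 is more luminous, by a factor of 7.75.

Star 1: d = 230 ly / 3.26 = 70.55 pc
Star 1: M = m − 5 log₁₀ d + 5 = 10.13 − 5·1.8485 + 5 = 5.887
Star 2: M = m − 5 log₁₀ d + 5 = 13.16 − 5·2.8993 + 5 = 3.664
ΔM = M_1 − M_2 = 5.887 − (3.664) = 2.224; smaller M is more luminous → Star 2.
L ratio = 10^(0.4 |ΔM|) = 10^0.890 = 7.754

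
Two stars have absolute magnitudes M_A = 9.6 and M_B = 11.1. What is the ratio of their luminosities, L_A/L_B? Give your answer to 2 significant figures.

ΔM = M_A − M_B = -1.5
L_A/L_B = 10^(−0.4 ΔM) = 10^0.600 = 3.981

L_A/L_B ≈ 4.0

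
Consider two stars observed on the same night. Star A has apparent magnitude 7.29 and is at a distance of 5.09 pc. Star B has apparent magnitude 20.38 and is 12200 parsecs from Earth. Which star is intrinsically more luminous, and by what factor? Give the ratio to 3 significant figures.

Star B is more luminous, by a factor of 33.4.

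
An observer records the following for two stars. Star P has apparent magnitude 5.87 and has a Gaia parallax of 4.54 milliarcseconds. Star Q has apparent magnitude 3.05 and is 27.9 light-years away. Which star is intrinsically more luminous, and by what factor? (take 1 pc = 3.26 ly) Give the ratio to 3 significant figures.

Star P is more luminous, by a factor of 49.3.

Star P: p = 4.54 mas = 4.54×10^-3″ → d = 1/p = 220.3 pc
Star P: M = m − 5 log₁₀ d + 5 = 5.87 − 5·2.3429 + 5 = -0.845
Star Q: d = 27.9 ly / 3.26 = 8.558 pc
Star Q: M = m − 5 log₁₀ d + 5 = 3.05 − 5·0.9324 + 5 = 3.388
ΔM = M_P − M_Q = -0.845 − (3.388) = -4.233; smaller M is more luminous → Star P.
L ratio = 10^(0.4 |ΔM|) = 10^1.693 = 49.33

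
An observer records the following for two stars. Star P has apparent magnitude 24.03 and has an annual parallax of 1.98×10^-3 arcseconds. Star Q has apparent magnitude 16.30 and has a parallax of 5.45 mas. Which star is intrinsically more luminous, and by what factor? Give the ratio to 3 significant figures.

Star P: d = 1/p = 1/1.98×10^-3″ = 505.1 pc
Star P: M = m − 5 log₁₀ d + 5 = 24.03 − 5·2.7033 + 5 = 15.513
Star Q: p = 5.45 mas = 5.45×10^-3″ → d = 1/p = 183.5 pc
Star Q: M = m − 5 log₁₀ d + 5 = 16.30 − 5·2.2636 + 5 = 9.982
ΔM = M_P − M_Q = 15.513 − (9.982) = 5.531; smaller M is more luminous → Star Q.
L ratio = 10^(0.4 |ΔM|) = 10^2.213 = 163.1

Star Q is more luminous, by a factor of 163.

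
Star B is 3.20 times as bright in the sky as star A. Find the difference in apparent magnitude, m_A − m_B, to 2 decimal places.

m_A − m_B ≈ 1.26

Pogson: Δm = −2.5 log₁₀(ratio) = −2.5 log₁₀(3.20) = −2.5 × 0.5051 = -1.263
Star B is brighter so has the smaller magnitude: m_A − m_B is positive.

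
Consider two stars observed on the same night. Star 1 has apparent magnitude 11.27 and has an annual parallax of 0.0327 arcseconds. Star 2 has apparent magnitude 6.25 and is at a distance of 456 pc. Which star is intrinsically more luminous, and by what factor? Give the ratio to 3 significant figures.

Star 2 is more luminous, by a factor of 22600.

Star 1: d = 1/p = 1/0.0327″ = 30.58 pc
Star 1: M = m − 5 log₁₀ d + 5 = 11.27 − 5·1.4855 + 5 = 8.843
Star 2: M = m − 5 log₁₀ d + 5 = 6.25 − 5·2.6590 + 5 = -2.045
ΔM = M_1 − M_2 = 8.843 − (-2.045) = 10.888; smaller M is more luminous → Star 2.
L ratio = 10^(0.4 |ΔM|) = 10^4.355 = 22650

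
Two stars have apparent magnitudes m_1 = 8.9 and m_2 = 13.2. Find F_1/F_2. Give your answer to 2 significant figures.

Magnitude difference = -4.3
Flux ratio = 10^(−0.4 Δm) = 10^(−0.4 × -4.3) = 10^1.720 = 52.48

F_1/F_2 ≈ 52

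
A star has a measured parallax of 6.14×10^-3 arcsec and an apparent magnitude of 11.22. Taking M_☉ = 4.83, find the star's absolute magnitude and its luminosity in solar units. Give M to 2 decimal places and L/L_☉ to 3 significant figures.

d = 1/p = 1/6.14×10^-3″ = 162.9 pc
M = m − 5 log₁₀ d + 5 = 11.22 − 5·2.2118 + 5 = 5.161
M − M_☉ = 5.161 − 4.83 = 0.331
L/L_☉ = 10^(−0.4 × 0.331) = 0.7373

M ≈ 5.16; L/L_☉ ≈ 0.737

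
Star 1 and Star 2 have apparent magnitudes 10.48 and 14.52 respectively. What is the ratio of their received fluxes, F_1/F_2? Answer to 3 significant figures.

F_1/F_2 ≈ 41.3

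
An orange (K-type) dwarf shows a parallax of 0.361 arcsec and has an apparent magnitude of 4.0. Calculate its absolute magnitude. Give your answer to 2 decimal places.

d = 1/p = 1/0.361″ = 2.770 pc
5 log₁₀(d/10 pc) = 5 log₁₀(2.770) − 5 = -2.788
M = m − 5 log₁₀(d/10) = 4.0 + 2.788 = 6.788

M ≈ 6.79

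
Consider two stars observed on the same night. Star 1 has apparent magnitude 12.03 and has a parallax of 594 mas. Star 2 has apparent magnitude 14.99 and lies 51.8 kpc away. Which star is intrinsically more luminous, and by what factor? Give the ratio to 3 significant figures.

Star 2 is more luminous, by a factor of 6.20×10^7.

Star 1: p = 594 mas = 0.594″ → d = 1/p = 1.684 pc
Star 1: M = m − 5 log₁₀ d + 5 = 12.03 − 5·0.2262 + 5 = 15.899
Star 2: d = 51.8 kpc = 51800 pc
Star 2: M = m − 5 log₁₀ d + 5 = 14.99 − 5·4.7143 + 5 = -3.582
ΔM = M_1 − M_2 = 15.899 − (-3.582) = 19.481; smaller M is more luminous → Star 2.
L ratio = 10^(0.4 |ΔM|) = 10^7.792 = 6.198×10^7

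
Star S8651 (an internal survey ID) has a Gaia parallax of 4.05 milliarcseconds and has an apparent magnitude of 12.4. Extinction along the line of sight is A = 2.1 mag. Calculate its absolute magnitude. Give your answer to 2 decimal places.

M ≈ 3.34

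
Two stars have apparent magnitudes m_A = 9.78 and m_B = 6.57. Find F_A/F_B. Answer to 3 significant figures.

Magnitude difference = 3.21
Flux ratio = 10^(−0.4 Δm) = 10^(−0.4 × 3.21) = 10^-1.284 = 0.05200

F_A/F_B ≈ 0.0520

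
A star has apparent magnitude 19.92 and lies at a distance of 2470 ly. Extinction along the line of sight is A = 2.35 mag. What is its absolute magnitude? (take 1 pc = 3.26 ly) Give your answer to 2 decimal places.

M ≈ 8.17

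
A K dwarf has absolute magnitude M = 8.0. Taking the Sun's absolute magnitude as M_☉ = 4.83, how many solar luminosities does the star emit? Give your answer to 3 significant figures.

L/L_☉ ≈ 0.0540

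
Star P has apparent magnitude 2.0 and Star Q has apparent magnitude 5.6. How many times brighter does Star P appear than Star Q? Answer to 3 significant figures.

27.5

Magnitude difference = -3.6
Flux ratio = 10^(−0.4 Δm) = 10^(−0.4 × -3.6) = 10^1.440 = 27.54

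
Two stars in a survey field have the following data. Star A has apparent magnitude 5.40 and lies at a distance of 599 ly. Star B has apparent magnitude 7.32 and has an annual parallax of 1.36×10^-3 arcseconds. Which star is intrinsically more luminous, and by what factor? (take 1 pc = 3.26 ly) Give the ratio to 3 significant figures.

Star B is more luminous, by a factor of 2.73.

Star A: d = 599 ly / 3.26 = 183.7 pc
Star A: M = m − 5 log₁₀ d + 5 = 5.40 − 5·2.2642 + 5 = -0.921
Star B: d = 1/p = 1/1.36×10^-3″ = 735.3 pc
Star B: M = m − 5 log₁₀ d + 5 = 7.32 − 5·2.8665 + 5 = -2.012
ΔM = M_A − M_B = -0.921 − (-2.012) = 1.091; smaller M is more luminous → Star B.
L ratio = 10^(0.4 |ΔM|) = 10^0.437 = 2.732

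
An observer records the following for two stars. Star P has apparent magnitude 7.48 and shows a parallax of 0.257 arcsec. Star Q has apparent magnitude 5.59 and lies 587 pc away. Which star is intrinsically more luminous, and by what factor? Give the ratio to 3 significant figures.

Star P: d = 1/p = 1/0.257″ = 3.891 pc
Star P: M = m − 5 log₁₀ d + 5 = 7.48 − 5·0.5901 + 5 = 9.530
Star Q: M = m − 5 log₁₀ d + 5 = 5.59 − 5·2.7686 + 5 = -3.253
ΔM = M_P − M_Q = 9.530 − (-3.253) = 12.783; smaller M is more luminous → Star Q.
L ratio = 10^(0.4 |ΔM|) = 10^5.113 = 129800

Star Q is more luminous, by a factor of 130000.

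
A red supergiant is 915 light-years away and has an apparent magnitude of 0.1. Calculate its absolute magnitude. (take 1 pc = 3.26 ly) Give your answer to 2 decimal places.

M ≈ -7.14

d = 915 ly / 3.26 = 280.7 pc
5 log₁₀(d/10 pc) = 5 log₁₀(280.7) − 5 = 7.241
M = m − 5 log₁₀(d/10) = 0.1 − 7.241 = -7.141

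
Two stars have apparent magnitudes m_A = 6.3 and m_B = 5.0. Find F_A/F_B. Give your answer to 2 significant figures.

Δm = 6.3 − (5.0) = 1.3
Flux ratio = 10^(−0.4 Δm) = 10^(−0.4 × 1.3) = 10^-0.520 = 0.3020

F_A/F_B ≈ 0.30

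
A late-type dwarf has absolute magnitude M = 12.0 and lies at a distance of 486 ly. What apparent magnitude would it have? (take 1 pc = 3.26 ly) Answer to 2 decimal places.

m ≈ 17.87

d = 486 ly / 3.26 = 149.1 pc
m = M + 5 log₁₀ d − 5 = 12.0 + 5·2.1734 − 5 = 17.867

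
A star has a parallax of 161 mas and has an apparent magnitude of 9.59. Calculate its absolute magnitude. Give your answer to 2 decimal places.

M ≈ 10.62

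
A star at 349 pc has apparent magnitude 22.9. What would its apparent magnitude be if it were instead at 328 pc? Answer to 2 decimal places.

Flux ∝ 1/d², so Δm = 5 log₁₀(d₂/d₁) = 5 log₁₀(328/349) = -0.135
m₂ = m₁ + Δm = 22.9 + (-0.135) = 22.765

m ≈ 22.77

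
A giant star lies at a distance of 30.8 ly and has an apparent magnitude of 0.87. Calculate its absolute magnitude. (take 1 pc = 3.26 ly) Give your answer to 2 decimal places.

d = 30.8 ly / 3.26 = 9.448 pc
5 log₁₀(d/10 pc) = 5 log₁₀(9.448) − 5 = -0.123
M = m − 5 log₁₀(d/10) = 0.87 + 0.123 = 0.993

M ≈ 0.99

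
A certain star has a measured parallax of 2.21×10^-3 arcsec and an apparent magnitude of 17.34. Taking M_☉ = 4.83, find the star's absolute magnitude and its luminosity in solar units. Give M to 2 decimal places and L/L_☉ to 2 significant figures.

d = 1/p = 1/2.21×10^-3″ = 452.5 pc
M = m − 5 log₁₀ d + 5 = 17.34 − 5·2.6556 + 5 = 9.062
M − M_☉ = 9.062 − 4.83 = 4.232
L/L_☉ = 10^(−0.4 × 4.232) = 0.02029

M ≈ 9.06; L/L_☉ ≈ 0.020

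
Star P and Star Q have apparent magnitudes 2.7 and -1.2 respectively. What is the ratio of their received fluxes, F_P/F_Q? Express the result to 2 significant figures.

Magnitude difference = 3.9
Flux ratio = 10^(−0.4 Δm) = 10^(−0.4 × 3.9) = 10^-1.560 = 0.02754

F_P/F_Q ≈ 0.028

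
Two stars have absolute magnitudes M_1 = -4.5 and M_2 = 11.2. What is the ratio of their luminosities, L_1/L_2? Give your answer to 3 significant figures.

L_1/L_2 ≈ 1.91×10^6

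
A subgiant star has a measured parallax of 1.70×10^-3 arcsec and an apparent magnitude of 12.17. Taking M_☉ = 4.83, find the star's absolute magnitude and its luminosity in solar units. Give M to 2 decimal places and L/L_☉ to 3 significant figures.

M ≈ 3.32; L/L_☉ ≈ 4.01

d = 1/p = 1/1.70×10^-3″ = 588.2 pc
M = m − 5 log₁₀ d + 5 = 12.17 − 5·2.7696 + 5 = 3.322
M − M_☉ = 3.322 − 4.83 = -1.508
L/L_☉ = 10^(−0.4 × -1.508) = 4.010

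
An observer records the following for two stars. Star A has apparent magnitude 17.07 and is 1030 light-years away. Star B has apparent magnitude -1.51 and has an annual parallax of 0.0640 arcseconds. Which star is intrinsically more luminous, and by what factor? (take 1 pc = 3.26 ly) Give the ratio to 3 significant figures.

Star A: d = 1030 ly / 3.26 = 316.0 pc
Star A: M = m − 5 log₁₀ d + 5 = 17.07 − 5·2.4996 + 5 = 9.572
Star B: d = 1/p = 1/0.0640″ = 15.62 pc
Star B: M = m − 5 log₁₀ d + 5 = -1.51 − 5·1.1938 + 5 = -2.479
ΔM = M_A − M_B = 9.572 − (-2.479) = 12.051; smaller M is more luminous → Star B.
L ratio = 10^(0.4 |ΔM|) = 10^4.820 = 66130

Star B is more luminous, by a factor of 66100.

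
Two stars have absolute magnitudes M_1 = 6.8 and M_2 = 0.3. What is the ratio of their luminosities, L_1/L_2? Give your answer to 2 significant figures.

L_1/L_2 ≈ 2.5×10^-3

ΔM = M_1 − M_2 = 6.5
L_1/L_2 = 10^(−0.4 ΔM) = 10^-2.600 = 2.512×10^-3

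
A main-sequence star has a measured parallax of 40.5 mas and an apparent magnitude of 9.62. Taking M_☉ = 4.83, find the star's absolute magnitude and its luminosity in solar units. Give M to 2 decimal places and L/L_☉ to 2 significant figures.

M ≈ 7.66; L/L_☉ ≈ 0.074

d = 1/p = 1000/40.5 mas = 24.69 pc
M = m − 5 log₁₀ d + 5 = 9.62 − 5·1.3925 + 5 = 7.657
M − M_☉ = 7.657 − 4.83 = 2.827
L/L_☉ = 10^(−0.4 × 2.827) = 0.07398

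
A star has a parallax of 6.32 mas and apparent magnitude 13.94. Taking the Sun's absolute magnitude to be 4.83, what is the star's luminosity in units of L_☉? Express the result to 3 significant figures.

L/L_☉ ≈ 0.0568

d = 1/p = 1000/6.32 mas = 158.2 pc
M = m − 5 log₁₀ d + 5 = 13.94 − 5·2.1993 + 5 = 7.944
M − M_☉ = 7.944 − 4.83 = 3.114
L/L_☉ = 10^(−0.4 × 3.114) = 0.05683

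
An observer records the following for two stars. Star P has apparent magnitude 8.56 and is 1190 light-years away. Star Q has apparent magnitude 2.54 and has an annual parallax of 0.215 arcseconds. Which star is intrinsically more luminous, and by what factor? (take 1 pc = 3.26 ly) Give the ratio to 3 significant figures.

Star P: d = 1190 ly / 3.26 = 365.0 pc
Star P: M = m − 5 log₁₀ d + 5 = 8.56 − 5·2.5623 + 5 = 0.748
Star Q: d = 1/p = 1/0.215″ = 4.651 pc
Star Q: M = m − 5 log₁₀ d + 5 = 2.54 − 5·0.6676 + 5 = 4.202
ΔM = M_P − M_Q = 0.748 − (4.202) = -3.454; smaller M is more luminous → Star P.
L ratio = 10^(0.4 |ΔM|) = 10^1.382 = 24.07

Star P is more luminous, by a factor of 24.1.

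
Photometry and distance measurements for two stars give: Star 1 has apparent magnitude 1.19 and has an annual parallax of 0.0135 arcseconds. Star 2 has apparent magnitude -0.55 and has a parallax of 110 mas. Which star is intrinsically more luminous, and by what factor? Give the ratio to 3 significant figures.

Star 1: d = 1/p = 1/0.0135″ = 74.07 pc
Star 1: M = m − 5 log₁₀ d + 5 = 1.19 − 5·1.8697 + 5 = -3.158
Star 2: p = 110 mas = 0.110″ → d = 1/p = 9.091 pc
Star 2: M = m − 5 log₁₀ d + 5 = -0.55 − 5·0.9586 + 5 = -0.343
ΔM = M_1 − M_2 = -3.158 − (-0.343) = -2.815; smaller M is more luminous → Star 1.
L ratio = 10^(0.4 |ΔM|) = 10^1.126 = 13.37

Star 1 is more luminous, by a factor of 13.4.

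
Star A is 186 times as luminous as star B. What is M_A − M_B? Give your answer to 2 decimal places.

M_A − M_B ≈ -5.67

Pogson: ΔM = −2.5 log₁₀(ratio) = −2.5 log₁₀(186) = −2.5 × 2.2695 = -5.674
Star A is brighter, so it has the smaller magnitude: the difference is negative.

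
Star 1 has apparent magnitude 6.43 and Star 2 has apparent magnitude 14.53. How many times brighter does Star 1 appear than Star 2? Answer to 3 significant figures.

Magnitude difference = -8.10
Flux ratio = 10^(−0.4 Δm) = 10^(−0.4 × -8.10) = 10^3.240 = 1738

1740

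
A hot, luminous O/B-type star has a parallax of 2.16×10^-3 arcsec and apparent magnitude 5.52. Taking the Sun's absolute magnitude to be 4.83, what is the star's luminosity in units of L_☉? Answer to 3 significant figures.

d = 1/p = 1/2.16×10^-3″ = 463.0 pc
M = m − 5 log₁₀ d + 5 = 5.52 − 5·2.6655 + 5 = -2.808
M − M_☉ = -2.808 − 4.83 = -7.638
L/L_☉ = 10^(−0.4 × -7.638) = 1135

L/L_☉ ≈ 1140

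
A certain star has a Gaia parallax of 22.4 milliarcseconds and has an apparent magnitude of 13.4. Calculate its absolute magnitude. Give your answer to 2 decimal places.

M ≈ 10.15

p = 22.4 mas = 0.0224″ → d = 1/p = 44.64 pc
5 log₁₀(d/10 pc) = 5 log₁₀(44.64) − 5 = 3.249
M = m − 5 log₁₀(d/10) = 13.4 − 3.249 = 10.151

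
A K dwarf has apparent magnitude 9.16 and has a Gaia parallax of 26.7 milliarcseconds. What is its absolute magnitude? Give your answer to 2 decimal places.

p = 26.7 mas = 0.0267″ → d = 1/p = 37.45 pc
5 log₁₀(d/10 pc) = 5 log₁₀(37.45) − 5 = 2.867
M = m − 5 log₁₀(d/10) = 9.16 − 2.867 = 6.293

M ≈ 6.29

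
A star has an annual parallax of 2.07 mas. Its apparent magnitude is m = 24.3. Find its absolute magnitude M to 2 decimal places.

M ≈ 15.88

p = 2.07 mas = 2.07×10^-3″ → d = 1/p = 483.1 pc
5 log₁₀(d/10 pc) = 5 log₁₀(483.1) − 5 = 8.420
M = m − 5 log₁₀(d/10) = 24.3 − 8.420 = 15.880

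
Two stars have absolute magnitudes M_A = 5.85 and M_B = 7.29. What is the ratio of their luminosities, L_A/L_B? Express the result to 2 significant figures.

L_A/L_B ≈ 3.8

ΔM = M_A − M_B = -1.44
L_A/L_B = 10^(−0.4 ΔM) = 10^0.576 = 3.767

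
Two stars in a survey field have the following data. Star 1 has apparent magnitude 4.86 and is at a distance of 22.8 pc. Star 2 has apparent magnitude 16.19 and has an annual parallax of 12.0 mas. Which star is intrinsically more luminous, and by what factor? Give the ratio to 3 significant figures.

Star 1 is more luminous, by a factor of 2550.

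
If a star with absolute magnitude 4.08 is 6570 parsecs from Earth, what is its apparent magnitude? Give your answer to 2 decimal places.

m = M + 5 log₁₀ d − 5 = 4.08 + 5·3.8176 − 5 = 18.168

m ≈ 18.17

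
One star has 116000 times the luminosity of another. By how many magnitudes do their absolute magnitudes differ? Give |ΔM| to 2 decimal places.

|ΔM| ≈ 12.66

Pogson: ΔM = −2.5 log₁₀(ratio) = −2.5 log₁₀(116000) = −2.5 × 5.0645 = -12.661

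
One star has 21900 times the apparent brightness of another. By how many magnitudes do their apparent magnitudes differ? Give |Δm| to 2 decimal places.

|Δm| ≈ 10.85

Pogson: Δm = −2.5 log₁₀(ratio) = −2.5 log₁₀(21900) = −2.5 × 4.3404 = -10.851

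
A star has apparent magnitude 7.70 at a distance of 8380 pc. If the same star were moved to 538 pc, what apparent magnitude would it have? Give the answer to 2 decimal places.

m ≈ 1.74

Flux ∝ 1/d², so Δm = 5 log₁₀(d₂/d₁) = 5 log₁₀(538/8380) = -5.962
m₂ = m₁ + Δm = 7.70 + (-5.962) = 1.738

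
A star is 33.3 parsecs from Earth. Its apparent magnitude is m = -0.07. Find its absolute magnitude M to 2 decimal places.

5 log₁₀(d/10 pc) = 5 log₁₀(33.30) − 5 = 2.612
M = m − 5 log₁₀(d/10) = -0.07 − 2.612 = -2.682

M ≈ -2.68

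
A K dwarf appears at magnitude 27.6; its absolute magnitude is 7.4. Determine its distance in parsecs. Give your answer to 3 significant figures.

d ≈ 110000 pc

μ = m − M = 20.200
m − M = 5 log₁₀ d − 5
log₁₀ d = (m − M)/5 + 1 = 5.0400
d = 10^5.0400 = 109600 pc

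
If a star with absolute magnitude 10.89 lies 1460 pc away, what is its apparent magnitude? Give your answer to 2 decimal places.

m = M + 5 log₁₀ d − 5 = 10.89 + 5·3.1644 − 5 = 21.712

m ≈ 21.71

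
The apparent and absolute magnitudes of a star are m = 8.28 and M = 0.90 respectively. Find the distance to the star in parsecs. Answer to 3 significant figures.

d ≈ 299 pc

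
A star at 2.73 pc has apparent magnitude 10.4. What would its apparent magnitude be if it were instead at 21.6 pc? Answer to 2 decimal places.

m ≈ 14.89

Flux ∝ 1/d², so Δm = 5 log₁₀(d₂/d₁) = 5 log₁₀(21.6/2.73) = 4.491
m₂ = m₁ + Δm = 10.4 + (4.491) = 14.891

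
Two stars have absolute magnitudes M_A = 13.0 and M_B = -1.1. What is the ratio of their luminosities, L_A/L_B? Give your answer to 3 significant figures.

ΔM = M_A − M_B = 14.1
L_A/L_B = 10^(−0.4 ΔM) = 10^-5.640 = 2.291×10^-6

L_A/L_B ≈ 2.29×10^-6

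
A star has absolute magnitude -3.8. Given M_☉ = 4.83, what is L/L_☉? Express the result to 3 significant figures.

M − M_☉ = -3.8 − 4.83 = -8.630
L/L_☉ = 10^(−0.4 (M − M_☉)) = 10^3.452 = 2831

L/L_☉ ≈ 2830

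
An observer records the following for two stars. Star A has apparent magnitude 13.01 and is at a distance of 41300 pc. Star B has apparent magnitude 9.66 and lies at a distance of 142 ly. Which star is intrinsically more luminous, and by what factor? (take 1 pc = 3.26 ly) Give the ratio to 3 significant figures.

Star A: M = m − 5 log₁₀ d + 5 = 13.01 − 5·4.6160 + 5 = -5.070
Star B: d = 142 ly / 3.26 = 43.56 pc
Star B: M = m − 5 log₁₀ d + 5 = 9.66 − 5·1.6391 + 5 = 6.465
ΔM = M_A − M_B = -5.070 − (6.465) = -11.534; smaller M is more luminous → Star A.
L ratio = 10^(0.4 |ΔM|) = 10^4.614 = 41090

Star A is more luminous, by a factor of 41100.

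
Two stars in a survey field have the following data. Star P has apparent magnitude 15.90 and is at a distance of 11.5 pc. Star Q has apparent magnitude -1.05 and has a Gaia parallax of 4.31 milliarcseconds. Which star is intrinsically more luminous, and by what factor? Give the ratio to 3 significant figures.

Star P: M = m − 5 log₁₀ d + 5 = 15.90 − 5·1.0607 + 5 = 15.597
Star Q: p = 4.31 mas = 4.31×10^-3″ → d = 1/p = 232.0 pc
Star Q: M = m − 5 log₁₀ d + 5 = -1.05 − 5·2.3655 + 5 = -7.878
ΔM = M_P − M_Q = 15.597 − (-7.878) = 23.474; smaller M is more luminous → Star Q.
L ratio = 10^(0.4 |ΔM|) = 10^9.390 = 2.453×10^9

Star Q is more luminous, by a factor of 2.45×10^9.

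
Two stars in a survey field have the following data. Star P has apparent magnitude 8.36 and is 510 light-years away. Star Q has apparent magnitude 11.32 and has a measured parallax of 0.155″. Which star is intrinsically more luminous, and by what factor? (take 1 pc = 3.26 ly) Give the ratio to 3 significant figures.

Star P is more luminous, by a factor of 8980.

Star P: d = 510 ly / 3.26 = 156.4 pc
Star P: M = m − 5 log₁₀ d + 5 = 8.36 − 5·2.1944 + 5 = 2.388
Star Q: d = 1/p = 1/0.155″ = 6.452 pc
Star Q: M = m − 5 log₁₀ d + 5 = 11.32 − 5·0.8097 + 5 = 12.272
ΔM = M_P − M_Q = 2.388 − (12.272) = -9.883; smaller M is more luminous → Star P.
L ratio = 10^(0.4 |ΔM|) = 10^3.953 = 8982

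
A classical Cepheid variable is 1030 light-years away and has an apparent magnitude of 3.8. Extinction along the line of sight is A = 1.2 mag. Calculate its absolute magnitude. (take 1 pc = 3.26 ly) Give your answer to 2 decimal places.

M ≈ -4.90

d = 1030 ly / 3.26 = 316.0 pc
5 log₁₀(d/10 pc) = 5 log₁₀(316.0) − 5 = 7.498
M = m − 5 log₁₀(d/10) − A = 3.8 − 7.498 − 1.2 = -4.898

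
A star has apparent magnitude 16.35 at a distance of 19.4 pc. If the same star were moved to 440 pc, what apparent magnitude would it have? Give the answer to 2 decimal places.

m ≈ 23.13

Flux ∝ 1/d², so Δm = 5 log₁₀(d₂/d₁) = 5 log₁₀(440/19.4) = 6.778
m₂ = m₁ + Δm = 16.35 + (6.778) = 23.128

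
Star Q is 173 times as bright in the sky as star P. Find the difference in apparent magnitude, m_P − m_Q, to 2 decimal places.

m_P − m_Q ≈ 5.60

Pogson: Δm = −2.5 log₁₀(ratio) = −2.5 log₁₀(173) = −2.5 × 2.2380 = -5.595
Star Q is brighter so has the smaller magnitude: m_P − m_Q is positive.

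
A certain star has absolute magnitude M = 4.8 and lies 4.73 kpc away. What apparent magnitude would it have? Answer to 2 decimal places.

m ≈ 18.17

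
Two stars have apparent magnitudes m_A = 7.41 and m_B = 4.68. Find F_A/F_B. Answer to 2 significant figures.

F_A/F_B ≈ 0.081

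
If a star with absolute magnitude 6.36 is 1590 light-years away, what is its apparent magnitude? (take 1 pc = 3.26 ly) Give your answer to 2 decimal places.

m ≈ 14.80

d = 1590 ly / 3.26 = 487.7 pc
m = M + 5 log₁₀ d − 5 = 6.36 + 5·2.6882 − 5 = 14.801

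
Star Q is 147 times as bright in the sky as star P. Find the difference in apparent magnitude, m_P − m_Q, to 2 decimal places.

m_P − m_Q ≈ 5.42

Pogson: Δm = −2.5 log₁₀(ratio) = −2.5 log₁₀(147) = −2.5 × 2.1673 = -5.418
Star Q is brighter so has the smaller magnitude: m_P − m_Q is positive.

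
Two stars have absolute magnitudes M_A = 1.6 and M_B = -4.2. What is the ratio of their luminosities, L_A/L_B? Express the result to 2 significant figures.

L_A/L_B ≈ 4.8×10^-3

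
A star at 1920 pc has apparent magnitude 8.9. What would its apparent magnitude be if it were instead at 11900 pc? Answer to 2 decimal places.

m ≈ 12.86

Flux ∝ 1/d², so Δm = 5 log₁₀(d₂/d₁) = 5 log₁₀(11900/1920) = 3.961
m₂ = m₁ + Δm = 8.9 + (3.961) = 12.861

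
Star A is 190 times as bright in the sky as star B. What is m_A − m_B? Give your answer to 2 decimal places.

Pogson: Δm = −2.5 log₁₀(ratio) = −2.5 log₁₀(190) = −2.5 × 2.2788 = -5.697
Star A is brighter, so it has the smaller magnitude: the difference is negative.

m_A − m_B ≈ -5.70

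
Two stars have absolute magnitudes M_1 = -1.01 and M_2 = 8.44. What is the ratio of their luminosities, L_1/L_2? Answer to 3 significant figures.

ΔM = M_1 − M_2 = -9.45
L_1/L_2 = 10^(−0.4 ΔM) = 10^3.780 = 6026

L_1/L_2 ≈ 6030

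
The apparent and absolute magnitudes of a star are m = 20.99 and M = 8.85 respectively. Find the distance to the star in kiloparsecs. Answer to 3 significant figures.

Distance modulus: m − M = 20.99 − (8.85) = 12.140
m − M = 5 log₁₀ d − 5
log₁₀ d = (m − M)/5 + 1 = 3.4280
d = 10^3.4280 = 2679 pc
= 2.679 kpc

d ≈ 2.68 kpc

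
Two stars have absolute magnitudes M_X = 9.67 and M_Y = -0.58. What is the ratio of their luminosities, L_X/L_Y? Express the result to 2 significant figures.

L_X/L_Y ≈ 7.9×10^-5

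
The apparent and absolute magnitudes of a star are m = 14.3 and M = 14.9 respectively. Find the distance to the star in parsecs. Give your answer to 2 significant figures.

μ = m − M = -0.600
m − M = 5 log₁₀ d − 5
log₁₀ d = (m − M)/5 + 1 = 0.8800
d = 10^0.8800 = 7.586 pc

d ≈ 7.6 pc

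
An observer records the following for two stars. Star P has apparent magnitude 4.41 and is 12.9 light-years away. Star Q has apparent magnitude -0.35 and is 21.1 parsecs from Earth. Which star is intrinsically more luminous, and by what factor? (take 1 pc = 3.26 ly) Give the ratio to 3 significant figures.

Star P: d = 12.9 ly / 3.26 = 3.957 pc
Star P: M = m − 5 log₁₀ d + 5 = 4.41 − 5·0.5974 + 5 = 6.423
Star Q: M = m − 5 log₁₀ d + 5 = -0.35 − 5·1.3243 + 5 = -1.971
ΔM = M_P − M_Q = 6.423 − (-1.971) = 8.395; smaller M is more luminous → Star Q.
L ratio = 10^(0.4 |ΔM|) = 10^3.358 = 2279

Star Q is more luminous, by a factor of 2280.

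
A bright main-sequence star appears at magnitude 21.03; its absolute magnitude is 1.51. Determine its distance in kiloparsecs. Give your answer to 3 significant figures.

d ≈ 80.2 kpc

Distance modulus: m − M = 21.03 − (1.51) = 19.520
m − M = 5 log₁₀ d − 5
log₁₀ d = (m − M)/5 + 1 = 4.9040
d = 10^4.9040 = 80170 pc
= 80.17 kpc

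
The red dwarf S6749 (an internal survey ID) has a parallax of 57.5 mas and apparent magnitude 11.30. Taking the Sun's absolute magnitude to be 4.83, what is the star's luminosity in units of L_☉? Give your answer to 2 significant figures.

L/L_☉ ≈ 7.8×10^-3

d = 1/p = 1000/57.5 mas = 17.39 pc
M = m − 5 log₁₀ d + 5 = 11.30 − 5·1.2403 + 5 = 10.098
M − M_☉ = 10.098 − 4.83 = 5.268
L/L_☉ = 10^(−0.4 × 5.268) = 7.810×10^-3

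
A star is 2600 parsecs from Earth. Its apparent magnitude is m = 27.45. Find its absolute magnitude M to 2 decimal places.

M ≈ 15.38

5 log₁₀(d/10 pc) = 5 log₁₀(2600) − 5 = 12.075
M = m − 5 log₁₀(d/10) = 27.45 − 12.075 = 15.375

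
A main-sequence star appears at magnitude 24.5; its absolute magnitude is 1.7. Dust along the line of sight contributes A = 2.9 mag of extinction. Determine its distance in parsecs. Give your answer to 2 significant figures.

d ≈ 95000 pc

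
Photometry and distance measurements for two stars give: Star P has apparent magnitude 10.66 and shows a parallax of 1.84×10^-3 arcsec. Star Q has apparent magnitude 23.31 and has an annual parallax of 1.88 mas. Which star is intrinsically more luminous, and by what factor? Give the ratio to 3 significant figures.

Star P is more luminous, by a factor of 120000.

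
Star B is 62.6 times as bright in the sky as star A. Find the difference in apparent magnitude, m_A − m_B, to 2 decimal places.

Pogson: Δm = −2.5 log₁₀(ratio) = −2.5 log₁₀(62.6) = −2.5 × 1.7966 = -4.491
Star B is brighter so has the smaller magnitude: m_A − m_B is positive.

m_A − m_B ≈ 4.49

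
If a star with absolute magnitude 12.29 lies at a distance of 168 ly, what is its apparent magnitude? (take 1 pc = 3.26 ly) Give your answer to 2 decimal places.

m ≈ 15.85

d = 168 ly / 3.26 = 51.53 pc
m = M + 5 log₁₀ d − 5 = 12.29 + 5·1.7121 − 5 = 15.850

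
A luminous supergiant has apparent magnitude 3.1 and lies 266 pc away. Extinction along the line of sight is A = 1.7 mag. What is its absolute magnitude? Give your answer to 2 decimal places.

5 log₁₀(d/10 pc) = 5 log₁₀(266.0) − 5 = 7.124
M = m − 5 log₁₀(d/10) − A = 3.1 − 7.124 − 1.7 = -5.724

M ≈ -5.72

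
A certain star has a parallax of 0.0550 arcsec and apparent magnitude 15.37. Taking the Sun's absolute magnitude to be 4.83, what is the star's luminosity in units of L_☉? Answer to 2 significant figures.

d = 1/p = 1/0.0550″ = 18.18 pc
M = m − 5 log₁₀ d + 5 = 15.37 − 5·1.2596 + 5 = 14.072
M − M_☉ = 14.072 − 4.83 = 9.242
L/L_☉ = 10^(−0.4 × 9.242) = 2.010×10^-4

L/L_☉ ≈ 2.0×10^-4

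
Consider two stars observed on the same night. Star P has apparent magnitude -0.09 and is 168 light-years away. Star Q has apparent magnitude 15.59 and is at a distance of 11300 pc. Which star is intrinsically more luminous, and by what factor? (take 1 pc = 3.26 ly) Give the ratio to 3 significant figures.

Star P: d = 168 ly / 3.26 = 51.53 pc
Star P: M = m − 5 log₁₀ d + 5 = -0.09 − 5·1.7121 + 5 = -3.650
Star Q: M = m − 5 log₁₀ d + 5 = 15.59 − 5·4.0531 + 5 = 0.325
ΔM = M_P − M_Q = -3.650 − (0.325) = -3.975; smaller M is more luminous → Star P.
L ratio = 10^(0.4 |ΔM|) = 10^1.590 = 38.91

Star P is more luminous, by a factor of 38.9.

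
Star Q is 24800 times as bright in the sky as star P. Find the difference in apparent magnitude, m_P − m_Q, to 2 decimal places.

m_P − m_Q ≈ 10.99

Pogson: Δm = −2.5 log₁₀(ratio) = −2.5 log₁₀(24800) = −2.5 × 4.3945 = -10.986
Star Q is brighter so has the smaller magnitude: m_P − m_Q is positive.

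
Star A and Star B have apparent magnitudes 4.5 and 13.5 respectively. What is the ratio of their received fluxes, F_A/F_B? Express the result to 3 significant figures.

Magnitude difference = -9.0
Flux ratio = 10^(−0.4 Δm) = 10^(−0.4 × -9.0) = 10^3.600 = 3981

F_A/F_B ≈ 3980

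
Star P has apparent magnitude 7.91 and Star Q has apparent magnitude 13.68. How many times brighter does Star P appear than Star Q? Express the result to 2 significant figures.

Magnitude difference = -5.77
Flux ratio = 10^(−0.4 Δm) = 10^(−0.4 × -5.77) = 10^2.308 = 203.2

200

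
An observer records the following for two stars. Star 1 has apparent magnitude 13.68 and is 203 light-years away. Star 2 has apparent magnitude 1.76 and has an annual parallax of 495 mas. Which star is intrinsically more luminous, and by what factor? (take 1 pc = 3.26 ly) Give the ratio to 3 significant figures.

Star 1: d = 203 ly / 3.26 = 62.27 pc
Star 1: M = m − 5 log₁₀ d + 5 = 13.68 − 5·1.7943 + 5 = 9.709
Star 2: p = 495 mas = 0.495″ → d = 1/p = 2.020 pc
Star 2: M = m − 5 log₁₀ d + 5 = 1.76 − 5·0.3054 + 5 = 5.233
ΔM = M_1 − M_2 = 9.709 − (5.233) = 4.476; smaller M is more luminous → Star 2.
L ratio = 10^(0.4 |ΔM|) = 10^1.790 = 61.69

Star 2 is more luminous, by a factor of 61.7.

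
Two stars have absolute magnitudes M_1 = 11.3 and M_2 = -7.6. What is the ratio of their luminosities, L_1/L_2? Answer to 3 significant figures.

L_1/L_2 ≈ 2.75×10^-8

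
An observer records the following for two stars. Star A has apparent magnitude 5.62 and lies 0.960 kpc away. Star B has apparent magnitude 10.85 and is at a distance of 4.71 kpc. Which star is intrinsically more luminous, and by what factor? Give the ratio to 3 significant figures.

Star A: d = 0.960 kpc = 960.0 pc
Star A: M = m − 5 log₁₀ d + 5 = 5.62 − 5·2.9823 + 5 = -4.291
Star B: d = 4.71 kpc = 4710 pc
Star B: M = m − 5 log₁₀ d + 5 = 10.85 − 5·3.6730 + 5 = -2.515
ΔM = M_A − M_B = -4.291 − (-2.515) = -1.776; smaller M is more luminous → Star A.
L ratio = 10^(0.4 |ΔM|) = 10^0.711 = 5.135

Star A is more luminous, by a factor of 5.13.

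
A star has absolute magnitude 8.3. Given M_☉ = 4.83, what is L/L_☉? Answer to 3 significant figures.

L/L_☉ ≈ 0.0409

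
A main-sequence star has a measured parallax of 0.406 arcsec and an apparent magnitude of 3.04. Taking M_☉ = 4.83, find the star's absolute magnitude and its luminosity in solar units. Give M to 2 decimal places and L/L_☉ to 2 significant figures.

d = 1/p = 1/0.406″ = 2.463 pc
M = m − 5 log₁₀ d + 5 = 3.04 − 5·0.3915 + 5 = 6.083
M − M_☉ = 6.083 − 4.83 = 1.253
L/L_☉ = 10^(−0.4 × 1.253) = 0.3155

M ≈ 6.08; L/L_☉ ≈ 0.32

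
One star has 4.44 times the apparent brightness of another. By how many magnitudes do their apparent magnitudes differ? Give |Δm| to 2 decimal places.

|Δm| ≈ 1.62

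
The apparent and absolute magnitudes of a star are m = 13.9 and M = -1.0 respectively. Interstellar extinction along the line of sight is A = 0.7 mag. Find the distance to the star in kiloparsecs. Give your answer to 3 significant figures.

d ≈ 6.92 kpc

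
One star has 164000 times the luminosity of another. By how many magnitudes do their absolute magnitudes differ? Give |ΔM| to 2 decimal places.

|ΔM| ≈ 13.04

Pogson: ΔM = −2.5 log₁₀(ratio) = −2.5 log₁₀(164000) = −2.5 × 5.2148 = -13.037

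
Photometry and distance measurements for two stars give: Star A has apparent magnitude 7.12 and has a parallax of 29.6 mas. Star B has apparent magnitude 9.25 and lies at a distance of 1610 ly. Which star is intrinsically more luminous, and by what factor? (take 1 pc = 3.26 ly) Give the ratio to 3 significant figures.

Star B is more luminous, by a factor of 30.0.

Star A: p = 29.6 mas = 0.0296″ → d = 1/p = 33.78 pc
Star A: M = m − 5 log₁₀ d + 5 = 7.12 − 5·1.5287 + 5 = 4.476
Star B: d = 1610 ly / 3.26 = 493.9 pc
Star B: M = m − 5 log₁₀ d + 5 = 9.25 − 5·2.6936 + 5 = 0.782
ΔM = M_A − M_B = 4.476 − (0.782) = 3.694; smaller M is more luminous → Star B.
L ratio = 10^(0.4 |ΔM|) = 10^1.478 = 30.05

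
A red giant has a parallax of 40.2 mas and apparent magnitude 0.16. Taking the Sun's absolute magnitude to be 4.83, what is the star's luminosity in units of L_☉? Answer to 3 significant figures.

L/L_☉ ≈ 457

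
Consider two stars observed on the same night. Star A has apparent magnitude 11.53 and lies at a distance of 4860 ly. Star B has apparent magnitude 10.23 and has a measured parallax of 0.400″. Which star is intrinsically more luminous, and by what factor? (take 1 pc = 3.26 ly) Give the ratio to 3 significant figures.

Star A is more luminous, by a factor of 107000.

Star A: d = 4860 ly / 3.26 = 1491 pc
Star A: M = m − 5 log₁₀ d + 5 = 11.53 − 5·3.1734 + 5 = 0.663
Star B: d = 1/p = 1/0.400″ = 2.500 pc
Star B: M = m − 5 log₁₀ d + 5 = 10.23 − 5·0.3979 + 5 = 13.240
ΔM = M_A − M_B = 0.663 − (13.240) = -12.577; smaller M is more luminous → Star A.
L ratio = 10^(0.4 |ΔM|) = 10^5.031 = 107400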